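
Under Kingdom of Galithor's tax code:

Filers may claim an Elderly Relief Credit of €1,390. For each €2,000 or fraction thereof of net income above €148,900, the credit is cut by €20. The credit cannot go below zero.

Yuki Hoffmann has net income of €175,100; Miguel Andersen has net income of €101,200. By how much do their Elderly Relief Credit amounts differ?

Yuki (€175,100): Elderly Relief Credit: income exceeds €148,900 by €26,200, which is 14 full-or-partial €2,000 increments; reduction = 14 × €20 = €280, leaving €1,110.
Miguel (€101,200): Elderly Relief Credit: €101,200 is at or below the €148,900 threshold, so the full €1,390 applies.
Difference: |€1,110 − €1,390| = €280.

€280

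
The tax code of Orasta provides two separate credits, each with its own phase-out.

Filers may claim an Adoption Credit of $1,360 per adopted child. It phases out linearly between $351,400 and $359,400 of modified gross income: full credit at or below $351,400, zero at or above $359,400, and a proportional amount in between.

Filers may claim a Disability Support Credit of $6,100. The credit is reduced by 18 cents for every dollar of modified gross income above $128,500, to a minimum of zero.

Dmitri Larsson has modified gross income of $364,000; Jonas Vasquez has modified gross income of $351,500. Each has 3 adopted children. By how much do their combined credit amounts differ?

Dmitri ($364,000): Adoption Credit: base = 3 × $1,360 = $4,080. $364,000 is at or above $359,400, so the credit is $0. Disability Support Credit: 18% of the $235,500 excess over $128,500 is $42,390 ≥ base, so the credit is $0. total $0 + $0 = $0
Jonas ($351,500): Adoption Credit: base = 3 × $1,360 = $4,080. $351,500 is $100 into a $8,000 phase-out range, leaving 7,900/8,000 of the credit: $4,080 × 7,900/8,000 = $4,029. Disability Support Credit: 18% of the $223,000 excess over $128,500 is $40,140 ≥ base, so the credit is $0. total $4,029 + $0 = $4,029
Difference: |$0 − $4,029| = $4,029.

$4,029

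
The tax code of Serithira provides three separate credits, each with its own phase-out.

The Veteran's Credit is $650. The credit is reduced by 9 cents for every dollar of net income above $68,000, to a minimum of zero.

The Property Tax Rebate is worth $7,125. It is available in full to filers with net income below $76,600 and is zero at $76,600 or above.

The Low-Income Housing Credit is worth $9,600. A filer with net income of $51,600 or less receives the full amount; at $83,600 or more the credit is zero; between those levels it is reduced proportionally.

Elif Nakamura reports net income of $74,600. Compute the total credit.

Veteran's Credit: 9% of the $6,600 excess over $68,000 is $594; credit = $650 − $594 = $56.
Property Tax Rebate: $74,600 is below the $76,600 cutoff, so the full $7,125 applies.
Low-Income Housing Credit: $74,600 is $23,000 into a $32,000 phase-out range, leaving 9,000/32,000 of the credit: $9,600 × 9,000/32,000 = $2,700.
Total: $56 + $7,125 + $2,700 = $9,881.

$9,881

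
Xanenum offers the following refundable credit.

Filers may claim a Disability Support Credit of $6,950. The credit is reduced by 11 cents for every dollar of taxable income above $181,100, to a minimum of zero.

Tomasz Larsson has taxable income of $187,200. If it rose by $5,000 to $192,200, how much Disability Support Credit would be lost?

$550

At $187,200 — 11% of the $6,100 excess over $181,100 is $671; credit = $6,950 − $671 = $6,279.
At $192,200 — 11% of the $11,100 excess over $181,100 is $1,221; credit = $6,950 − $1,221 = $5,729.
Lost: $6,279 − $5,729 = $550.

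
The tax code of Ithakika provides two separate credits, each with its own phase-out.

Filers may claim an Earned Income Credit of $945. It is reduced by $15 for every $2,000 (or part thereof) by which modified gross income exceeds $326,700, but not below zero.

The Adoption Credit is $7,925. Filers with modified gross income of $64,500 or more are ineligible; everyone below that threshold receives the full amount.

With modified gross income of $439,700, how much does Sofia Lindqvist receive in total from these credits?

$90

Earned Income Credit: income exceeds $326,700 by $113,000, which is 57 full-or-partial $2,000 increments; reduction = 57 × $15 = $855, leaving $90.
Adoption Credit: $439,700 meets or exceeds the $64,500 cutoff, so the credit is $0.
Total: $90 + $0 = $90.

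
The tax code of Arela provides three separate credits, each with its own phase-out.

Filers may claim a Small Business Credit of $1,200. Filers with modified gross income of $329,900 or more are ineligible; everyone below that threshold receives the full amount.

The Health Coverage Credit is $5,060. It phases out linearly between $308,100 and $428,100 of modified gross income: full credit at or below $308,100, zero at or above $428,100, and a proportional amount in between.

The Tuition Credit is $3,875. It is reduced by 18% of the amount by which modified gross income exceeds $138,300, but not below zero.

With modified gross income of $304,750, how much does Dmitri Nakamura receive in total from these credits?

Small Business Credit: $304,750 is below the $329,900 cutoff, so the full $1,200 applies.
Health Coverage Credit: $304,750 is at or below the $308,100 threshold, so the full $5,060 applies.
Tuition Credit: 18% of the $166,450 excess over $138,300 is $29,961 ≥ base, so the credit is $0.
Total: $1,200 + $5,060 + $0 = $6,260.

$6,260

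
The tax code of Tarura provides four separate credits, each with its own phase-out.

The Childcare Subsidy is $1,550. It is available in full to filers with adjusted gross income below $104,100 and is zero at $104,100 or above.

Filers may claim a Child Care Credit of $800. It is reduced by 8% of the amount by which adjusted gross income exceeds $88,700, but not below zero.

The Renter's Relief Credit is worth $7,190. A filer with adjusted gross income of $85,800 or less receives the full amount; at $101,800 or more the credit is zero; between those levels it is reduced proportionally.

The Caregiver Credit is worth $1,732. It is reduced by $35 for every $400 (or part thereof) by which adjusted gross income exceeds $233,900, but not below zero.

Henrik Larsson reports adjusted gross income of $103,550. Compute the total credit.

$3,282

Childcare Subsidy: $103,550 is below the $104,100 cutoff, so the full $1,550 applies.
Child Care Credit: 8% of the $14,850 excess over $88,700 is $1,188 ≥ base, so the credit is $0.
Renter's Relief Credit: $103,550 is at or above $101,800, so the credit is $0.
Caregiver Credit: $103,550 is at or below the $233,900 threshold, so the full $1,732 applies.
Total: $1,550 + $0 + $0 + $1,732 = $3,282.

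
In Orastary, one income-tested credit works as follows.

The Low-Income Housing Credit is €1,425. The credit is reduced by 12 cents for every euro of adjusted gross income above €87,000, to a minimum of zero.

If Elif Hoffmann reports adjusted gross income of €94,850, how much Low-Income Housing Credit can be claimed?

€483

Low-Income Housing Credit: 12% of the €7,850 excess over €87,000 is €942; credit = €1,425 − €942 = €483.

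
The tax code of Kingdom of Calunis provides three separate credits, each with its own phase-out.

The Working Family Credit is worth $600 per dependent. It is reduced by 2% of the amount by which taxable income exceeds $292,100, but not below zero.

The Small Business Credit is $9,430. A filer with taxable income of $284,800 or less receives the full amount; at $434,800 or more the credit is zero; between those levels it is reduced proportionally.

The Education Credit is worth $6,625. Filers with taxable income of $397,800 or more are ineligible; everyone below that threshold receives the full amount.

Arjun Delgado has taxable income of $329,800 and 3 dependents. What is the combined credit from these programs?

Working Family Credit: base = 3 × $600 = $1,800. 2% of the $37,700 excess over $292,100 is $754; credit = $1,800 − $754 = $1,046.
Small Business Credit: $329,800 is $45,000 into a $150,000 phase-out range, leaving 105,000/150,000 of the credit: $9,430 × 105,000/150,000 = $6,601.
Education Credit: $329,800 is below the $397,800 cutoff, so the full $6,625 applies.
Total: $1,046 + $6,601 + $6,625 = $14,272.

$14,272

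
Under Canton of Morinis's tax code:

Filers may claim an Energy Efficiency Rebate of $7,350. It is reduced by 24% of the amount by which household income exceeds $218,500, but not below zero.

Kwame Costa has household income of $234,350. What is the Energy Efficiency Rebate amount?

Energy Efficiency Rebate: 24% of the $15,850 excess over $218,500 is $3,804; credit = $7,350 − $3,804 = $3,546.

$3,546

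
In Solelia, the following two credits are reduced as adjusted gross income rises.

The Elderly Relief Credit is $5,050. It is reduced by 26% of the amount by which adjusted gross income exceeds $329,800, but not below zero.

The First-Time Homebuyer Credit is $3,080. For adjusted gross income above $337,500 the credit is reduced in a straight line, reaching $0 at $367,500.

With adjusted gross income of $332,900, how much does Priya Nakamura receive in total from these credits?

$7,324

Elderly Relief Credit: 26% of the $3,100 excess over $329,800 is $806; credit = $5,050 − $806 = $4,244.
First-Time Homebuyer Credit: $332,900 is at or below the $337,500 threshold, so the full $3,080 applies.
Total: $4,244 + $3,080 = $7,324.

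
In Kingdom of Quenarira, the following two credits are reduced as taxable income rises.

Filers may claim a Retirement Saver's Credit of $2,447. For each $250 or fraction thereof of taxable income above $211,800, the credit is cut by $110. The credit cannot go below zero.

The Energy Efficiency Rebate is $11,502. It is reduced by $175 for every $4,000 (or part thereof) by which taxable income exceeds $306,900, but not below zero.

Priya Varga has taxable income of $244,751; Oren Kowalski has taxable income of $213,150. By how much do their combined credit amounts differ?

$1,787

Priya ($244,751): Retirement Saver's Credit: income exceeds $211,800 by $32,951 → 132 increments × $110 = $14,520 ≥ base, so the credit is $0. Energy Efficiency Rebate: $244,751 is at or below the $306,900 threshold, so the full $11,502 applies. total $0 + $11,502 = $11,502
Oren ($213,150): Retirement Saver's Credit: income exceeds $211,800 by $1,350, which is 6 full-or-partial $250 increments; reduction = 6 × $110 = $660, leaving $1,787. Energy Efficiency Rebate: $213,150 is at or below the $306,900 threshold, so the full $11,502 applies. total $1,787 + $11,502 = $13,289
Difference: |$11,502 − $13,289| = $1,787.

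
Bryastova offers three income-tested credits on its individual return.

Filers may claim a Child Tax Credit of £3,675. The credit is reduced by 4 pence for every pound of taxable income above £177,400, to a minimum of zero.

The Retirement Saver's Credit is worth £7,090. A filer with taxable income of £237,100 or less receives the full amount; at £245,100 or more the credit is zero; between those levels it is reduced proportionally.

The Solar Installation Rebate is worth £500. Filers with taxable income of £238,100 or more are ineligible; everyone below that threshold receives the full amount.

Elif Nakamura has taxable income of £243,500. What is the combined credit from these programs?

£2,449

Child Tax Credit: 4% of the £66,100 excess over £177,400 is £2,644; credit = £3,675 − £2,644 = £1,031.
Retirement Saver's Credit: £243,500 is £6,400 into a £8,000 phase-out range, leaving 1,600/8,000 of the credit: £7,090 × 1,600/8,000 = £1,418.
Solar Installation Rebate: £243,500 meets or exceeds the £238,100 cutoff, so the credit is £0.
Total: £1,031 + £1,418 + £0 = £2,449.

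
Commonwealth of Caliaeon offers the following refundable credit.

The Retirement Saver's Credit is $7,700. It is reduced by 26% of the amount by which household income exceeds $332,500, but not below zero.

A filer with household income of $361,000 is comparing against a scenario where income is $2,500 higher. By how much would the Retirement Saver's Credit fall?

At $361,000 — 26% of the $28,500 excess over $332,500 is $7,410; credit = $7,700 − $7,410 = $290.
At $363,500 — 26% of the $31,000 excess over $332,500 is $8,060 ≥ base, so the credit is $0.
Lost: $290 − $0 = $290.

$290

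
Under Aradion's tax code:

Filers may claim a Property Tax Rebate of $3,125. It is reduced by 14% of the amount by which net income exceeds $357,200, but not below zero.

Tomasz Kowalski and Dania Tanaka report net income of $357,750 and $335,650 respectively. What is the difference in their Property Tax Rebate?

Tomasz ($357,750): Property Tax Rebate: 14% of the $550 excess over $357,200 is $77; credit = $3,125 − $77 = $3,048.
Dania ($335,650): Property Tax Rebate: $335,650 is at or below the $357,200 threshold, so the full $3,125 applies.
Difference: |$3,048 − $3,125| = $77.

$77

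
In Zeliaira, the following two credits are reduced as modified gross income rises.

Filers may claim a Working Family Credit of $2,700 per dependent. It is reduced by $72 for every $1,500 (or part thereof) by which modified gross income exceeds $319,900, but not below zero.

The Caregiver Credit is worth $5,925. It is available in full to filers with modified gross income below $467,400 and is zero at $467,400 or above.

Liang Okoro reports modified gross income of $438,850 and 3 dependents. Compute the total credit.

Working Family Credit: base = 3 × $2,700 = $8,100. income exceeds $319,900 by $118,950, which is 80 full-or-partial $1,500 increments; reduction = 80 × $72 = $5,760, leaving $2,340.
Caregiver Credit: $438,850 is below the $467,400 cutoff, so the full $5,925 applies.
Total: $2,340 + $5,925 = $8,265.

$8,265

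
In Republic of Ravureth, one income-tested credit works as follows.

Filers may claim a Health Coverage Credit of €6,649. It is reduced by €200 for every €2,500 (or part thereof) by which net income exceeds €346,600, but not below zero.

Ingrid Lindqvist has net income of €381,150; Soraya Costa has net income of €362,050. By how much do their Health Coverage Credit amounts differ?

€1,400

Ingrid (€381,150): Health Coverage Credit: income exceeds €346,600 by €34,550, which is 14 full-or-partial €2,500 increments; reduction = 14 × €200 = €2,800, leaving €3,849.
Soraya (€362,050): Health Coverage Credit: income exceeds €346,600 by €15,450, which is 7 full-or-partial €2,500 increments; reduction = 7 × €200 = €1,400, leaving €5,249.
Difference: |€3,849 − €5,249| = €1,400.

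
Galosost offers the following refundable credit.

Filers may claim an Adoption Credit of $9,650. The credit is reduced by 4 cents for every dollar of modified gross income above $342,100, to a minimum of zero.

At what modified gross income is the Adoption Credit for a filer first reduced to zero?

$583,350

The credit falls by 4% of each dollar above $342,100, so it reaches zero when the excess is $9,650 / 4% = $241,250: income = $342,100 + $241,250 = $583,350.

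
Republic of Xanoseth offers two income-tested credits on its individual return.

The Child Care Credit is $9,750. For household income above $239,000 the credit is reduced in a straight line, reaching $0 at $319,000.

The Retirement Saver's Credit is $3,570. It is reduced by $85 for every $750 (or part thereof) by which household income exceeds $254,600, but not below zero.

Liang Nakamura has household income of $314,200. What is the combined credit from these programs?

Child Care Credit: $314,200 is $75,200 into a $80,000 phase-out range, leaving 4,800/80,000 of the credit: $9,750 × 4,800/80,000 = $585.
Retirement Saver's Credit: income exceeds $254,600 by $59,600 → 80 increments × $85 = $6,800 ≥ base, so the credit is $0.
Total: $585 + $0 = $585.

$585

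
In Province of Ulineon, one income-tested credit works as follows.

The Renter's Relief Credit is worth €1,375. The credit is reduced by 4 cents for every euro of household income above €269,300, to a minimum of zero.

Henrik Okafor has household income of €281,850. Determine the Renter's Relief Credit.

€873

Renter's Relief Credit: 4% of the €12,550 excess over €269,300 is €502; credit = €1,375 − €502 = €873.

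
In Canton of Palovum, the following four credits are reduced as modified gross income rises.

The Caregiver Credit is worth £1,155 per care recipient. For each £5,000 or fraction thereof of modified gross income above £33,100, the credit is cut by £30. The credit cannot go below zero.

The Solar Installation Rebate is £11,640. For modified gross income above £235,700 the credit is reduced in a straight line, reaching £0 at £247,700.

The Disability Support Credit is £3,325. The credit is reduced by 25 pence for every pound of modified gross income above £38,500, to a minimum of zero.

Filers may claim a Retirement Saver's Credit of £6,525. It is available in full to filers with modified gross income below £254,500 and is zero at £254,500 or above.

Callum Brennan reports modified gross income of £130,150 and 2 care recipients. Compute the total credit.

Caregiver Credit: base = 2 × £1,155 = £2,310. income exceeds £33,100 by £97,050, which is 20 full-or-partial £5,000 increments; reduction = 20 × £30 = £600, leaving £1,710.
Solar Installation Rebate: £130,150 is at or below the £235,700 threshold, so the full £11,640 applies.
Disability Support Credit: 25% of the £91,650 excess over £38,500 is £22,912.50 ≥ base, so the credit is £0.
Retirement Saver's Credit: £130,150 is below the £254,500 cutoff, so the full £6,525 applies.
Total: £1,710 + £11,640 + £0 + £6,525 = £19,875.

£19,875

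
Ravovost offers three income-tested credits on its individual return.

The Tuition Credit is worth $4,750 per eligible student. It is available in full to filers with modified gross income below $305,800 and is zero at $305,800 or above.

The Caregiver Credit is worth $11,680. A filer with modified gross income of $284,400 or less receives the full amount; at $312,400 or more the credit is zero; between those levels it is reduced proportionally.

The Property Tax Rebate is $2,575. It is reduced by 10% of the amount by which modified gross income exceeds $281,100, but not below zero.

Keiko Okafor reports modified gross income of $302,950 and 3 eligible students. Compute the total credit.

Tuition Credit: base = 3 × $4,750 = $14,250. $302,950 is below the $305,800 cutoff, so the full $14,250 applies.
Caregiver Credit: $302,950 is $18,550 into a $28,000 phase-out range, leaving 9,450/28,000 of the credit: $11,680 × 9,450/28,000 = $3,942.
Property Tax Rebate: 10% of the $21,850 excess over $281,100 is $2,185; credit = $2,575 − $2,185 = $390.
Total: $14,250 + $3,942 + $390 = $18,582.

$18,582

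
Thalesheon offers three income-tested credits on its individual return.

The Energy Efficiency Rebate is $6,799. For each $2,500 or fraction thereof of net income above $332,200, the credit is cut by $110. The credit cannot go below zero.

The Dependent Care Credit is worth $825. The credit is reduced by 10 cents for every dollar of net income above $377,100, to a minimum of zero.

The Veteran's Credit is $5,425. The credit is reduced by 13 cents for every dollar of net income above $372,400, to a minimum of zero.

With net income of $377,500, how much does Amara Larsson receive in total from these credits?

Energy Efficiency Rebate: income exceeds $332,200 by $45,300, which is 19 full-or-partial $2,500 increments; reduction = 19 × $110 = $2,090, leaving $4,709.
Dependent Care Credit: 10% of the $400 excess over $377,100 is $40; credit = $825 − $40 = $785.
Veteran's Credit: 13% of the $5,100 excess over $372,400 is $663; credit = $5,425 − $663 = $4,762.
Total: $4,709 + $785 + $4,762 = $10,256.

$10,256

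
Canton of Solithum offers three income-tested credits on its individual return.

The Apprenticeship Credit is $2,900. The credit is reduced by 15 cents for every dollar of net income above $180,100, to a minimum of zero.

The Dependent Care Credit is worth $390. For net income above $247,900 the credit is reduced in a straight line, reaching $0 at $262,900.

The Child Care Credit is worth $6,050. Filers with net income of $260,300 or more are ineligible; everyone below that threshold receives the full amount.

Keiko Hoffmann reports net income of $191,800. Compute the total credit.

Apprenticeship Credit: 15% of the $11,700 excess over $180,100 is $1,755; credit = $2,900 − $1,755 = $1,145.
Dependent Care Credit: $191,800 is at or below the $247,900 threshold, so the full $390 applies.
Child Care Credit: $191,800 is below the $260,300 cutoff, so the full $6,050 applies.
Total: $1,145 + $390 + $6,050 = $7,585.

$7,585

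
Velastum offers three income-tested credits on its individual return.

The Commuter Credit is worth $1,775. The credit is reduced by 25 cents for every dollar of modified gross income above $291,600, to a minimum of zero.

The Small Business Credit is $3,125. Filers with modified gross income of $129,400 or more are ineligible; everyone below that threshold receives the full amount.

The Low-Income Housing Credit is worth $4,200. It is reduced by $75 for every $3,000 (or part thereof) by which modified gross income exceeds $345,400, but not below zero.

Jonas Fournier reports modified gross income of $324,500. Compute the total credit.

$4,200

Commuter Credit: 25% of the $32,900 excess over $291,600 is $8,225 ≥ base, so the credit is $0.
Small Business Credit: $324,500 meets or exceeds the $129,400 cutoff, so the credit is $0.
Low-Income Housing Credit: $324,500 is at or below the $345,400 threshold, so the full $4,200 applies.
Total: $0 + $0 + $4,200 = $4,200.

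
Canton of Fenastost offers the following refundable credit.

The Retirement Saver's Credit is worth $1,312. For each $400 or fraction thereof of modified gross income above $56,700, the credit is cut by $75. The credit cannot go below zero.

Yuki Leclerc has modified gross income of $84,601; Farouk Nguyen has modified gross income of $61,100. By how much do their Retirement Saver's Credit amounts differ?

$487

Yuki ($84,601): Retirement Saver's Credit: income exceeds $56,700 by $27,901 → 70 increments × $75 = $5,250 ≥ base, so the credit is $0.
Farouk ($61,100): Retirement Saver's Credit: income exceeds $56,700 by $4,400, which is 11 full-or-partial $400 increments; reduction = 11 × $75 = $825, leaving $487.
Difference: |$0 − $487| = $487.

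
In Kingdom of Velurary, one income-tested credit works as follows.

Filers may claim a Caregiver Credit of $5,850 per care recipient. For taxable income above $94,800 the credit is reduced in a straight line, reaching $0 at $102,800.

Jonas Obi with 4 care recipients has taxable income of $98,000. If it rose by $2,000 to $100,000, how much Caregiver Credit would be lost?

$5,850

At $98,000 — base = 4 × $5,850 = $23,400. $98,000 is $3,200 into a $8,000 phase-out range, leaving 4,800/8,000 of the credit: $23,400 × 4,800/8,000 = $14,040.
At $100,000 — base = 4 × $5,850 = $23,400. $100,000 is $5,200 into a $8,000 phase-out range, leaving 2,800/8,000 of the credit: $23,400 × 2,800/8,000 = $8,190.
Lost: $14,040 − $8,190 = $5,850.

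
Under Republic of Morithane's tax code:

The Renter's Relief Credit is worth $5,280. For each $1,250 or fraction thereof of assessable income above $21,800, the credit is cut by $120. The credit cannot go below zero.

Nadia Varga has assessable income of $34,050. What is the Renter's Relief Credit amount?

$4,080

Renter's Relief Credit: income exceeds $21,800 by $12,250, which is 10 full-or-partial $1,250 increments; reduction = 10 × $120 = $1,200, leaving $4,080.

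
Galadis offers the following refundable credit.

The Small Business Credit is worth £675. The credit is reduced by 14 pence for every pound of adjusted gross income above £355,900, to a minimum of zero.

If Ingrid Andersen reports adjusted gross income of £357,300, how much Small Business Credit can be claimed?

Small Business Credit: 14% of the £1,400 excess over £355,900 is £196; credit = £675 − £196 = £479.

£479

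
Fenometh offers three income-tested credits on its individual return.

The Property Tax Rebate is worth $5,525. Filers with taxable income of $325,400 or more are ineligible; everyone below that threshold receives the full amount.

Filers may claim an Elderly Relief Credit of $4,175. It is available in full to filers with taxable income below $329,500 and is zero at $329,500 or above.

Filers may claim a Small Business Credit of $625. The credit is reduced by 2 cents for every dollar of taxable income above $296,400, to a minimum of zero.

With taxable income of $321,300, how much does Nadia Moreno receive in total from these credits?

$9,827

Property Tax Rebate: $321,300 is below the $325,400 cutoff, so the full $5,525 applies.
Elderly Relief Credit: $321,300 is below the $329,500 cutoff, so the full $4,175 applies.
Small Business Credit: 2% of the $24,900 excess over $296,400 is $498; credit = $625 − $498 = $127.
Total: $5,525 + $4,175 + $127 = $9,827.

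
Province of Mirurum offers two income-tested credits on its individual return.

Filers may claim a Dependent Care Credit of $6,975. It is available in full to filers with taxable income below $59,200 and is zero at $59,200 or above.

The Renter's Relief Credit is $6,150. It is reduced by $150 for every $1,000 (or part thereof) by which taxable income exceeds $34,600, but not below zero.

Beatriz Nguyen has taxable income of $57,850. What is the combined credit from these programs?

$9,525

Dependent Care Credit: $57,850 is below the $59,200 cutoff, so the full $6,975 applies.
Renter's Relief Credit: income exceeds $34,600 by $23,250, which is 24 full-or-partial $1,000 increments; reduction = 24 × $150 = $3,600, leaving $2,550.
Total: $6,975 + $2,550 = $9,525.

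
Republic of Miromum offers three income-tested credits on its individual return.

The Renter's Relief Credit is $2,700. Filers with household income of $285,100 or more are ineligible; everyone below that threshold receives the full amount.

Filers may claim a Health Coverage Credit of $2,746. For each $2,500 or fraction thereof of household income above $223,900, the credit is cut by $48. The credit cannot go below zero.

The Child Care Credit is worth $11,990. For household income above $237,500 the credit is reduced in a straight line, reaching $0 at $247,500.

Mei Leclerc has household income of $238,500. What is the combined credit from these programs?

$15,949

Renter's Relief Credit: $238,500 is below the $285,100 cutoff, so the full $2,700 applies.
Health Coverage Credit: income exceeds $223,900 by $14,600, which is 6 full-or-partial $2,500 increments; reduction = 6 × $48 = $288, leaving $2,458.
Child Care Credit: $238,500 is $1,000 into a $10,000 phase-out range, leaving 9,000/10,000 of the credit: $11,990 × 9,000/10,000 = $10,791.
Total: $2,700 + $2,458 + $10,791 = $15,949.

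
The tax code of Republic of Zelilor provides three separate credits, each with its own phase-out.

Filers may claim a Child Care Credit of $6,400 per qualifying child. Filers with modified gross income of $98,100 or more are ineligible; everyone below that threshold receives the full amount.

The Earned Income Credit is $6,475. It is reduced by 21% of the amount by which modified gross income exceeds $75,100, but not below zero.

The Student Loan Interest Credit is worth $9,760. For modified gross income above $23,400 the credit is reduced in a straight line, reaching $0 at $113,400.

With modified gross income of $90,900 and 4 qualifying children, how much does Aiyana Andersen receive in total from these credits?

Child Care Credit: base = 4 × $6,400 = $25,600. $90,900 is below the $98,100 cutoff, so the full $25,600 applies.
Earned Income Credit: 21% of the $15,800 excess over $75,100 is $3,318; credit = $6,475 − $3,318 = $3,157.
Student Loan Interest Credit: $90,900 is $67,500 into a $90,000 phase-out range, leaving 22,500/90,000 of the credit: $9,760 × 22,500/90,000 = $2,440.
Total: $25,600 + $3,157 + $2,440 = $31,197.

$31,197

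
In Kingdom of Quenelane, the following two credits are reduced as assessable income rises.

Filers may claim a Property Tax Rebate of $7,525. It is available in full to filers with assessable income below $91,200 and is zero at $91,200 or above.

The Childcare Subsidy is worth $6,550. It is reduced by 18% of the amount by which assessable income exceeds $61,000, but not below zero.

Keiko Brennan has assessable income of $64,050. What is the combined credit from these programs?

Property Tax Rebate: $64,050 is below the $91,200 cutoff, so the full $7,525 applies.
Childcare Subsidy: 18% of the $3,050 excess over $61,000 is $549; credit = $6,550 − $549 = $6,001.
Total: $7,525 + $6,001 = $13,526.

$13,526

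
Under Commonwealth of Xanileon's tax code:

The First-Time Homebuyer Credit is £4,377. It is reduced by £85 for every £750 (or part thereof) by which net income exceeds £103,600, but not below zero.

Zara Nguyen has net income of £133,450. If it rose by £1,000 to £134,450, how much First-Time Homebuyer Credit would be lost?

£170

At £133,450 — income exceeds £103,600 by £29,850, which is 40 full-or-partial £750 increments; reduction = 40 × £85 = £3,400, leaving £977.
At £134,450 — income exceeds £103,600 by £30,850, which is 42 full-or-partial £750 increments; reduction = 42 × £85 = £3,570, leaving £807.
Lost: £977 − £807 = £170.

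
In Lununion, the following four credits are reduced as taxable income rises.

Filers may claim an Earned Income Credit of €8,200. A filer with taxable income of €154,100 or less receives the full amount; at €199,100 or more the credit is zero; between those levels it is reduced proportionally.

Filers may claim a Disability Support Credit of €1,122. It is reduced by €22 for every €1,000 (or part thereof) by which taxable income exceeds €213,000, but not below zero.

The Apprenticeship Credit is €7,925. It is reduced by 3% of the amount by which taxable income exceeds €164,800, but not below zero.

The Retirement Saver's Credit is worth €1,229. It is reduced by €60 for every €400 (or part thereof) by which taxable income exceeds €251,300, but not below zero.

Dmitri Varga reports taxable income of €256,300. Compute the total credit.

€5,783

Earned Income Credit: €256,300 is at or above €199,100, so the credit is €0.
Disability Support Credit: income exceeds €213,000 by €43,300, which is 44 full-or-partial €1,000 increments; reduction = 44 × €22 = €968, leaving €154.
Apprenticeship Credit: 3% of the €91,500 excess over €164,800 is €2,745; credit = €7,925 − €2,745 = €5,180.
Retirement Saver's Credit: income exceeds €251,300 by €5,000, which is 13 full-or-partial €400 increments; reduction = 13 × €60 = €780, leaving €449.
Total: €0 + €154 + €5,180 + €449 = €5,783.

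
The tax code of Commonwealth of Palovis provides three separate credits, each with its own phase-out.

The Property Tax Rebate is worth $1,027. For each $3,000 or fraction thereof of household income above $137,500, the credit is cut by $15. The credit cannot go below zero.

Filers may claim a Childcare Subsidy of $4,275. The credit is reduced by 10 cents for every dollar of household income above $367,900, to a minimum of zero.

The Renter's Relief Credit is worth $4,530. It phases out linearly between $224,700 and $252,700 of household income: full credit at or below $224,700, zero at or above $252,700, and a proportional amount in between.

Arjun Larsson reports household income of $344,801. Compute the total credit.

$4,275

Property Tax Rebate: income exceeds $137,500 by $207,301 → 70 increments × $15 = $1,050 ≥ base, so the credit is $0.
Childcare Subsidy: $344,801 is at or below the $367,900 threshold, so the full $4,275 applies.
Renter's Relief Credit: $344,801 is at or above $252,700, so the credit is $0.
Total: $0 + $4,275 + $0 = $4,275.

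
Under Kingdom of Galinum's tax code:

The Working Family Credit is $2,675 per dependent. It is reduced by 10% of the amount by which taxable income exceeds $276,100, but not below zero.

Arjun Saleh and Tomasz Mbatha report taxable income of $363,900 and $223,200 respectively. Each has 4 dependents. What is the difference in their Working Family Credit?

Arjun ($363,900): Working Family Credit: base = 4 × $2,675 = $10,700. 10% of the $87,800 excess over $276,100 is $8,780; credit = $10,700 − $8,780 = $1,920.
Tomasz ($223,200): Working Family Credit: base = 4 × $2,675 = $10,700. $223,200 is at or below the $276,100 threshold, so the full $10,700 applies.
Difference: |$1,920 − $10,700| = $8,780.

$8,780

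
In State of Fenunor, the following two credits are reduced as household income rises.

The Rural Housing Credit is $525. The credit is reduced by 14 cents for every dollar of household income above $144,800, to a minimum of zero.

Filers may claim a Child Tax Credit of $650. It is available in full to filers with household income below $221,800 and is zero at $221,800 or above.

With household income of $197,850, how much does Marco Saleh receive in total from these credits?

$650

Rural Housing Credit: 14% of the $53,050 excess over $144,800 is $7,427 ≥ base, so the credit is $0.
Child Tax Credit: $197,850 is below the $221,800 cutoff, so the full $650 applies.
Total: $0 + $650 = $650.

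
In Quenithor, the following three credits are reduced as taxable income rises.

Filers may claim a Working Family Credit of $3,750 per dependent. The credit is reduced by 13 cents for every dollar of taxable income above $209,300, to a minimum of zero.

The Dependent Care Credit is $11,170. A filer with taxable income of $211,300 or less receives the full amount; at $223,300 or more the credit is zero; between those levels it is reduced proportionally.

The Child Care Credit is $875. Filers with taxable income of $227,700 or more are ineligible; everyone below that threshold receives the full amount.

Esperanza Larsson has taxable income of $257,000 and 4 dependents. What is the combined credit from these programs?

$8,799

Working Family Credit: base = 4 × $3,750 = $15,000. 13% of the $47,700 excess over $209,300 is $6,201; credit = $15,000 − $6,201 = $8,799.
Dependent Care Credit: $257,000 is at or above $223,300, so the credit is $0.
Child Care Credit: $257,000 meets or exceeds the $227,700 cutoff, so the credit is $0.
Total: $8,799 + $0 + $0 = $8,799.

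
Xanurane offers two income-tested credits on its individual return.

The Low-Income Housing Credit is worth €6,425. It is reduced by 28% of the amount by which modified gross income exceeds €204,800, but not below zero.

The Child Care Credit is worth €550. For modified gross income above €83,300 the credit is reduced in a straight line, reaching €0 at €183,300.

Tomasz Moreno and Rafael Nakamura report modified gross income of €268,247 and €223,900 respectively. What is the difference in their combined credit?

€1,077

Tomasz (€268,247): Low-Income Housing Credit: 28% of the €63,447 excess over €204,800 is €17,765.16 ≥ base, so the credit is €0. Child Care Credit: €268,247 is at or above €183,300, so the credit is €0. total €0 + €0 = €0
Rafael (€223,900): Low-Income Housing Credit: 28% of the €19,100 excess over €204,800 is €5,348; credit = €6,425 − €5,348 = €1,077. Child Care Credit: €223,900 is at or above €183,300, so the credit is €0. total €1,077 + €0 = €1,077
Difference: |€0 − €1,077| = €1,077.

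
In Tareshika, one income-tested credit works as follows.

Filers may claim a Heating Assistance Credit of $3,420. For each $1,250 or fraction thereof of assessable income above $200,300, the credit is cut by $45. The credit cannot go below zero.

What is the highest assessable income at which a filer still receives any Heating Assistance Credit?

After 75 increments the reduction is 75 × $45 = $3,375, leaving $45; one more increment wipes it out. Increment 75 ends at excess 75 × $1,250 = $93,750, so the highest qualifying income is $200,300 + $93,750 = $294,050.

$294,050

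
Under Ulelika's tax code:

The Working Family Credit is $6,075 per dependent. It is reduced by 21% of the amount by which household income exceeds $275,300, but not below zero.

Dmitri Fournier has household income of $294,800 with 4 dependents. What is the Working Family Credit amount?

Working Family Credit: base = 4 × $6,075 = $24,300. 21% of the $19,500 excess over $275,300 is $4,095; credit = $24,300 − $4,095 = $20,205.

$20,205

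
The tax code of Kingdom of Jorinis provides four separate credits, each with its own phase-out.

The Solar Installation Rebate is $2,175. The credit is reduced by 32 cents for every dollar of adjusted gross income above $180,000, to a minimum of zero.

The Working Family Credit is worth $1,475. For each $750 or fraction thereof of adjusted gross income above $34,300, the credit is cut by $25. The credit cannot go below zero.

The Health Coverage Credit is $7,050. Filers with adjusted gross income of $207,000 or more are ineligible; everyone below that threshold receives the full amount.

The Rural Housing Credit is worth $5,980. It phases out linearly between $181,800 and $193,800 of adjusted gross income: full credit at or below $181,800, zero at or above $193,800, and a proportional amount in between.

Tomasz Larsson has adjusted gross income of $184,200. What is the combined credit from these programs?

$12,665

Solar Installation Rebate: 32% of the $4,200 excess over $180,000 is $1,344; credit = $2,175 − $1,344 = $831.
Working Family Credit: income exceeds $34,300 by $149,900 → 200 increments × $25 = $5,000 ≥ base, so the credit is $0.
Health Coverage Credit: $184,200 is below the $207,000 cutoff, so the full $7,050 applies.
Rural Housing Credit: $184,200 is $2,400 into a $12,000 phase-out range, leaving 9,600/12,000 of the credit: $5,980 × 9,600/12,000 = $4,784.
Total: $831 + $0 + $7,050 + $4,784 = $12,665.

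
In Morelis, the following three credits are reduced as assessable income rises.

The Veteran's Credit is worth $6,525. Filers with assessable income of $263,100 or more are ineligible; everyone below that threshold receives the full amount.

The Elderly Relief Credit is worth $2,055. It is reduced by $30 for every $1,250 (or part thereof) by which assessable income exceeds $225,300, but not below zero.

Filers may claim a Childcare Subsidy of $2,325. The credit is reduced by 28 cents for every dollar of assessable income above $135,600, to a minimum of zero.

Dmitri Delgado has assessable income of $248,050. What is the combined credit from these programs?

Veteran's Credit: $248,050 is below the $263,100 cutoff, so the full $6,525 applies.
Elderly Relief Credit: income exceeds $225,300 by $22,750, which is 19 full-or-partial $1,250 increments; reduction = 19 × $30 = $570, leaving $1,485.
Childcare Subsidy: 28% of the $112,450 excess over $135,600 is $31,486 ≥ base, so the credit is $0.
Total: $6,525 + $1,485 + $0 = $8,010.

$8,010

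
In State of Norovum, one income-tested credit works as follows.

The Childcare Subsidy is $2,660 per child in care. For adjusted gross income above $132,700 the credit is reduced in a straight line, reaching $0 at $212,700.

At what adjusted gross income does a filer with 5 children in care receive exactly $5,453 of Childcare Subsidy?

$179,900

Full credit = 5 × $2,660 = $13,300.
$5,453 is 5,453/13,300 of the full $13,300, so 7,847/13,300 of the $80,000 range has been used: income = $132,700 + $80,000 × 7,847/13,300 = $179,900.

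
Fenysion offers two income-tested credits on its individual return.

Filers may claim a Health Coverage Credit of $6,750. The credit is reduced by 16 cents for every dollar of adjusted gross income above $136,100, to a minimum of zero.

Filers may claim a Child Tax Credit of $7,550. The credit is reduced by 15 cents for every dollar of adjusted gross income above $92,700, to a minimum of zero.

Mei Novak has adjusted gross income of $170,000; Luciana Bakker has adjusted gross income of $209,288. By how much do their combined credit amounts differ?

Mei ($170,000): Health Coverage Credit: 16% of the $33,900 excess over $136,100 is $5,424; credit = $6,750 − $5,424 = $1,326. Child Tax Credit: 15% of the $77,300 excess over $92,700 is $11,595 ≥ base, so the credit is $0. total $1,326 + $0 = $1,326
Luciana ($209,288): Health Coverage Credit: 16% of the $73,188 excess over $136,100 is $11,710.08 ≥ base, so the credit is $0. Child Tax Credit: 15% of the $116,588 excess over $92,700 is $17,488.20 ≥ base, so the credit is $0. total $0 + $0 = $0
Difference: |$1,326 − $0| = $1,326.

$1,326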